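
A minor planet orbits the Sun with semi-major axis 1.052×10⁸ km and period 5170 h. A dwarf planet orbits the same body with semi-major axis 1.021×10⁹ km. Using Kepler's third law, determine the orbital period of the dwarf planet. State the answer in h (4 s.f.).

Kepler's third law: T² ∝ a³, so T₂ = T₁ (a₂/a₁)^(3/2).
a₂/a₁ = 9.705, (a₂/a₁)^(3/2) = 30.24.
T₂ = 5170 × 30.24 = 1.563×10⁵ h.

T₂ ≈ 1.563×10⁵ h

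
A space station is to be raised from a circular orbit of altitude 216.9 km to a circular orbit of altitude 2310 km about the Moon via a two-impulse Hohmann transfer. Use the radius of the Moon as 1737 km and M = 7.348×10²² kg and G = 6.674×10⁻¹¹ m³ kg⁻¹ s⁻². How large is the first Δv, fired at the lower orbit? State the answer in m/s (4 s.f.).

Δv ≈ 255.7 m/s

μ = GM = 6.674×10⁻¹¹ × 7.348×10²² = 4.904×10¹² m³/s².
r₁ = 1737 + 216.9 = 1953.9 km = 1.9539×10⁶ m.
r₂ = 1737 + 2310 = 4047.0 km = 4.0470×10⁶ m.
Transfer ellipse a_t = (r₁ + r₂)/2 = 3.000×10⁶ m.
At r₁: circular v_c1 = √(μ/r₁) = 1584 m/s; transfer-perilune v_p = √[μ(2/r₁ − 1/a_t)] = 1840 m/s.
Δv₁ = v_p − v_c1 = 255.7 m/s.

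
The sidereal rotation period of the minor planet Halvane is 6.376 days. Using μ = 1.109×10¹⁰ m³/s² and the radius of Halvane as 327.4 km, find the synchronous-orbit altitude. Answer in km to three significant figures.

T = 6.376 days = 5.509×10⁵ s.
A synchronous orbit has period T, so by Kepler's third law a = (μT²/4π²)^(1/3).
μT²/4π² = 1.109×10¹⁰ × (5.509×10⁵)² / 39.48 = 8.525×10¹⁹ m³.
a = 4.401×10⁶ m = 4401.1 km.
Altitude h = a − R = 4401.1 − 327.4 = 4073.7 km.

h_sync ≈ 4070 km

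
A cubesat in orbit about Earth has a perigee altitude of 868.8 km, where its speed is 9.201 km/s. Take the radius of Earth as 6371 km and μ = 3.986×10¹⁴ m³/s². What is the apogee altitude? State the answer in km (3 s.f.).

apogee altitude ≈ 17700 km

r_p = 6371 + 868.8 = 7239.8 km = 7.240×10⁶ m.
Specific energy ε = v²/2 − μ/r = -1.273×10⁷ J/kg, so a = −μ/(2ε) = 1.566×10⁷ m.
The apsides satisfy r_p + r_a = 2a, so the apogee radius is 2a − r_p = 2.408×10⁷ m = 24078 km.
Apogee altitude = 24078 − 6371 = 17707 km.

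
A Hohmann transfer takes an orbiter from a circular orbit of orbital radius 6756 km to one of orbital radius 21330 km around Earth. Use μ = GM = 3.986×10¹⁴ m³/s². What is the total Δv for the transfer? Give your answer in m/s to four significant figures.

r₁ = 6756 km = 6.756×10⁶ m.
r₂ = 21330 km = 2.133×10⁷ m.
Transfer ellipse a_t = (r₁ + r₂)/2 = 1.404×10⁷ m.
At r₁: circular v_c1 = √(μ/r₁) = 7681 m/s; transfer-perigee v_p = √[μ(2/r₁ − 1/a_t)] = 9466 m/s.
Δv₁ = v_p − v_c1 = 1785 m/s.
At r₂: circular v_c2 = √(μ/r₂) = 4323 m/s; transfer-apogee v_a = √[μ(2/r₂ − 1/a_t)] = 2998 m/s.
Δv₂ = v_c2 − v_a = 1324 m/s.
Total Δv = Δv₁ + Δv₂ = 3110 m/s.

Δv_total ≈ 3110 m/s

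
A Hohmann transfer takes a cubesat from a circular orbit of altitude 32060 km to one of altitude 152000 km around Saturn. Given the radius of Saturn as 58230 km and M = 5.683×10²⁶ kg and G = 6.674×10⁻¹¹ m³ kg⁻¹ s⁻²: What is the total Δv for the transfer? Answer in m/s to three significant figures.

μ = GM = 6.674×10⁻¹¹ × 5.683×10²⁶ = 3.793×10¹⁶ m³/s².
r₁ = 58230 + 32060 = 90290 km = 9.0290×10⁷ m.
r₂ = 58230 + 152000 = 210230 km = 2.1023×10⁸ m.
Transfer ellipse a_t = (r₁ + r₂)/2 = 1.503×10⁸ m.
At r₁: circular v_c1 = √(μ/r₁) = 20500 m/s; transfer-perikrone v_p = √[μ(2/r₁ − 1/a_t)] = 24240 m/s.
Δv₁ = v_p − v_c1 = 3747 m/s.
At r₂: circular v_c2 = √(μ/r₂) = 13430 m/s; transfer-apokrone v_a = √[μ(2/r₂ − 1/a_t)] = 10410 m/s.
Δv₂ = v_c2 − v_a = 3020 m/s.
Total Δv = Δv₁ + Δv₂ = 6767 m/s.

Δv_total ≈ 6770 m/s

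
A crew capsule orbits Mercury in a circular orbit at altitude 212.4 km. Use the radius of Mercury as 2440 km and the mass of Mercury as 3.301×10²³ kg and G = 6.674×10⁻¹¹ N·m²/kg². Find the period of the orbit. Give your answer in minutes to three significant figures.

T ≈ 96.4 minutes

μ = GM = 6.674×10⁻¹¹ × 3.301×10²³ = 2.203×10¹³ m³/s².
r = 2440 + 212.4 = 2652.4 km = 2.6524×10⁶ m.
Kepler's third law: T = 2π√(r³/μ) = 2π√((2.652×10⁶)³ / 2.203×10¹³).
r³/μ = 8.470×10⁵ s², so T = 2π × 9.203×10² = 5.783×10³ s.
Converting: 5.783×10³ s ÷ 60.00 = 96.38 minutes.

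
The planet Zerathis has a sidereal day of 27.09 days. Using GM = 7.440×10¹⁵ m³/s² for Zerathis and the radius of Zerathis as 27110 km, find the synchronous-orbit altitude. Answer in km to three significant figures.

T = 27.09 days = 2.341×10⁶ s.
A synchronous orbit has period T, so by Kepler's third law a = (μT²/4π²)^(1/3).
μT²/4π² = 7.440×10¹⁵ × (2.341×10⁶)² / 39.48 = 1.032×10²⁷ m³.
a = 1.011×10⁹ m = 1.0107×10⁶ km.
Altitude h = a − R = 1.0107×10⁶ − 27110 = 9.8358×10⁵ km.

h_sync ≈ 9.84×10⁵ km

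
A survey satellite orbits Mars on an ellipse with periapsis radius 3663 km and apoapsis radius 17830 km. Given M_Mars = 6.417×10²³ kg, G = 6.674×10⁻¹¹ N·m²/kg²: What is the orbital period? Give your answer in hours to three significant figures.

μ = GM = 6.674×10⁻¹¹ × 6.417×10²³ = 4.283×10¹³ m³/s².
Semi-major axis a = (r_p + r_a)/2 = (3663.0 + 17830)/2 = 10746 km = 1.075×10⁷ m.
By Kepler's third law T = 2π√(a³/μ) = 2π × 5.383×10³ = 3.382×10⁴ s.
= 9.395 hours.

T ≈ 9.40 hours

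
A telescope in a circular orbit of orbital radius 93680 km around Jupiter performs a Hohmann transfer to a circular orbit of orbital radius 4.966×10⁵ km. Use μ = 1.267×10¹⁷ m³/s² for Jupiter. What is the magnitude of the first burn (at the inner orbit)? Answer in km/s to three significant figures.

r₁ = 93680 km = 9.368×10⁷ m.
r₂ = 4.966×10⁵ km = 4.966×10⁸ m.
Transfer ellipse a_t = (r₁ + r₂)/2 = 2.951×10⁸ m.
At r₁: circular v_c1 = √(μ/r₁) = 36780 m/s; transfer-perijove v_p = √[μ(2/r₁ − 1/a_t)] = 47700 m/s.
Δv₁ = v_p − v_c1 = 10930 m/s.
= 10.93 km/s.

Δv ≈ 10.9 km/s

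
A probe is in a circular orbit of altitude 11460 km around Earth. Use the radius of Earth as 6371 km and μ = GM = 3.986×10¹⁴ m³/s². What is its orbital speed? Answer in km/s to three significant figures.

r = 6371 + 11460 = 17831 km = 1.7831×10⁷ m.
For a circular orbit v = √(μ/r) = √(3.986×10¹⁴ / 1.783×10⁷) = √(2.235×10⁷) = 4728 m/s.
That is 4.728 km/s.

v ≈ 4.73 km/s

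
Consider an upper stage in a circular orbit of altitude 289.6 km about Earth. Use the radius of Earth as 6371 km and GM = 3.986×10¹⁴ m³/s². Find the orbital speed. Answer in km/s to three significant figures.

v ≈ 7.74 km/s

r = 6371 + 289.6 = 6660.6 km = 6.6606×10⁶ m.
For a circular orbit v = √(μ/r) = √(3.986×10¹⁴ / 6.661×10⁶) = √(5.984×10⁷) = 7736 m/s.
That is 7.736 km/s.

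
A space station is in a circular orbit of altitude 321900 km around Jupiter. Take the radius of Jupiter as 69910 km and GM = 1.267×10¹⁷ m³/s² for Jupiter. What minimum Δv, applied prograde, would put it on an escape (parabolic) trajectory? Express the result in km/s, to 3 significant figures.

Δv ≈ 7.45 km/s

r = 69910 + 321900 = 391810 km = 3.9181×10⁸ m.
Circular speed v_c = √(μ/r) = 17980 m/s.
Escape speed v_esc = √(2μ/r) = √2 × v_c = 25430 m/s.
Δv = v_esc − v_c = 7449 m/s = 7.449 km/s.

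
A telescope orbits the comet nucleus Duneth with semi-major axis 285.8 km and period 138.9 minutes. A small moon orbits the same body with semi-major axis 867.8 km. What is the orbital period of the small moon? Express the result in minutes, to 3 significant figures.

Kepler's third law: T² ∝ a³, so T₂ = T₁ (a₂/a₁)^(3/2).
a₂/a₁ = 3.036, (a₂/a₁)^(3/2) = 5.291.
T₂ = 138.9 × 5.291 = 734.9 minutes.

T₂ ≈ 735 minutes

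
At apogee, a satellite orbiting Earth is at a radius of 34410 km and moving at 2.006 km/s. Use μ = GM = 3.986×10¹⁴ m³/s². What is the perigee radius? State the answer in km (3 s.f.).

perigee radius ≈ 7230 km

r_a = 3.441×10⁷ m.
Specific energy ε = v²/2 − μ/r = -9.572×10⁶ J/kg, so a = −μ/(2ε) = 2.082×10⁷ m.
The apsides satisfy r_p + r_a = 2a, so the perigee radius is 2a − r_a = 7.233×10⁶ m = 7233.1 km.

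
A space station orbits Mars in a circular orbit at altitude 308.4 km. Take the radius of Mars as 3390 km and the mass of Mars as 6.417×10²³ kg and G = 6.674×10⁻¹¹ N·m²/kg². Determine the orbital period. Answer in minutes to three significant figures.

T ≈ 114 minutes

μ = GM = 6.674×10⁻¹¹ × 6.417×10²³ = 4.283×10¹³ m³/s².
r = 3390 + 308.4 = 3698.4 km = 3.6984×10⁶ m.
Kepler's third law: T = 2π√(r³/μ) = 2π√((3.698×10⁶)³ / 4.283×10¹³).
r³/μ = 1.181×10⁶ s², so T = 2π × 1.087×10³ = 6.829×10³ s.
Converting: 6.829×10³ s ÷ 60.00 = 113.8 minutes.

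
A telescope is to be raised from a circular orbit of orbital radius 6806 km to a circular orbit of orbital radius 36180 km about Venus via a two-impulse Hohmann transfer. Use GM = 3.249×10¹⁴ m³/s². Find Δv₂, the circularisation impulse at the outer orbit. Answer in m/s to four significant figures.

Δv ≈ 1310 m/s

r₁ = 6806 km = 6.806×10⁶ m.
r₂ = 36180 km = 3.618×10⁷ m.
Transfer ellipse a_t = (r₁ + r₂)/2 = 2.149×10⁷ m.
At r₁: circular v_c1 = √(μ/r₁) = 6909 m/s; transfer-periapsis v_p = √[μ(2/r₁ − 1/a_t)] = 8964 m/s.
At r₂: circular v_c2 = √(μ/r₂) = 2997 m/s; transfer-apoapsis v_a = √[μ(2/r₂ − 1/a_t)] = 1686 m/s.
Δv₂ = v_c2 − v_a = 1310 m/s.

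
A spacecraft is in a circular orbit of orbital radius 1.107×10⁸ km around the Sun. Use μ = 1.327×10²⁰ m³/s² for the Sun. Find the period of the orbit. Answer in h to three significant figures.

T ≈ 5580 h

r = 1.107×10⁸ km = 1.107×10¹¹ m.
Kepler's third law: T = 2π√(r³/μ) = 2π√((1.107×10¹¹)³ / 1.327×10²⁰).
r³/μ = 1.022×10¹³ s², so T = 2π × 3.197×10⁶ = 2.009×10⁷ s.
Converting: 2.009×10⁷ s ÷ 3600 = 5580 h.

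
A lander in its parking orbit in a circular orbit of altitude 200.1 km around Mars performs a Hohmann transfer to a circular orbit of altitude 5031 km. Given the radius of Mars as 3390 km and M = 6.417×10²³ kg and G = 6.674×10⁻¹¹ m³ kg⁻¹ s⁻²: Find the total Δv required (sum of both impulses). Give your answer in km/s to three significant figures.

Δv_total ≈ 1.15 km/s

μ = GM = 6.674×10⁻¹¹ × 6.417×10²³ = 4.283×10¹³ m³/s².
r₁ = 3390 + 200.1 = 3590.1 km = 3.5901×10⁶ m.
r₂ = 3390 + 5031 = 8421.0 km = 8.4210×10⁶ m.
Transfer ellipse a_t = (r₁ + r₂)/2 = 6.006×10⁶ m.
At r₁: circular v_c1 = √(μ/r₁) = 3454 m/s; transfer-periapsis v_p = √[μ(2/r₁ − 1/a_t)] = 4090 m/s.
Δv₁ = v_p − v_c1 = 636.0 m/s.
At r₂: circular v_c2 = √(μ/r₂) = 2255 m/s; transfer-apoapsis v_a = √[μ(2/r₂ − 1/a_t)] = 1744 m/s.
Δv₂ = v_c2 − v_a = 511.5 m/s.
Total Δv = Δv₁ + Δv₂ = 1148 m/s = 1.148 km/s.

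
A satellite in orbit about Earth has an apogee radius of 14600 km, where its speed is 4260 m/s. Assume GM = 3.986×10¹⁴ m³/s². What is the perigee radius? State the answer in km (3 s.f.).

perigee radius ≈ 7270 km

r_a = 1.460×10⁷ m.
Specific energy ε = v²/2 − μ/r = -1.823×10⁷ J/kg, so a = −μ/(2ε) = 1.093×10⁷ m.
The apsides satisfy r_p + r_a = 2a, so the perigee radius is 2a − r_a = 7.268×10⁶ m = 7268.0 km.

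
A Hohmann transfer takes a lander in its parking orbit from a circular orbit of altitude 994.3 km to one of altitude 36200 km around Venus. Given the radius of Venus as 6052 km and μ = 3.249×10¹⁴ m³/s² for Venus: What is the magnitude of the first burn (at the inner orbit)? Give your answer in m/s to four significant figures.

r₁ = 6052 + 994.3 = 7046.3 km = 7.0463×10⁶ m.
r₂ = 6052 + 36200 = 42252 km = 4.2252×10⁷ m.
Transfer ellipse a_t = (r₁ + r₂)/2 = 2.465×10⁷ m.
At r₁: circular v_c1 = √(μ/r₁) = 6790 m/s; transfer-periapsis v_p = √[μ(2/r₁ − 1/a_t)] = 8890 m/s.
Δv₁ = v_p − v_c1 = 2100 m/s.

Δv ≈ 2100 m/s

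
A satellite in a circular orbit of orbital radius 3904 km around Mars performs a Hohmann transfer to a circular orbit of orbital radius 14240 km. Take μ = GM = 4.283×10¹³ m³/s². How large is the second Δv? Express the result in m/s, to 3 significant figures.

r₁ = 3904 km = 3.904×10⁶ m.
r₂ = 14240 km = 1.424×10⁷ m.
Transfer ellipse a_t = (r₁ + r₂)/2 = 9.072×10⁶ m.
At r₁: circular v_c1 = √(μ/r₁) = 3312 m/s; transfer-periapsis v_p = √[μ(2/r₁ − 1/a_t)] = 4150 m/s.
At r₂: circular v_c2 = √(μ/r₂) = 1734 m/s; transfer-apoapsis v_a = √[μ(2/r₂ − 1/a_t)] = 1138 m/s.
Δv₂ = v_c2 − v_a = 596.6 m/s.

Δv ≈ 597 m/s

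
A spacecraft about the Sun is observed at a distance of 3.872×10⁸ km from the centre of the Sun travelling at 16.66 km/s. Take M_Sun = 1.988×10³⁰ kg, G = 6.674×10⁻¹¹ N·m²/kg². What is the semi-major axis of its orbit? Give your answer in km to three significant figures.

μ = GM = 6.674×10⁻¹¹ × 1.988×10³⁰ = 1.327×10²⁰ m³/s².
r = 3.872×10¹¹ m.
Vis-viva rearranged: 1/a = 2/r − v²/μ = 5.165×10⁻¹² − 2.092×10⁻¹² = 3.073×10⁻¹² m⁻¹.
a = 3.254×10¹¹ m = 3.2538×10⁸ km.

a ≈ 3.25×10⁸ km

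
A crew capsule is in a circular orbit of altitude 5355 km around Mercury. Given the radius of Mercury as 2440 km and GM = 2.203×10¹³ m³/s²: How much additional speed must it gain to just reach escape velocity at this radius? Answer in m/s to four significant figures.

Δv ≈ 696.3 m/s

r = 2440 + 5355 = 7795.0 km = 7.7950×10⁶ m.
Circular speed v_c = √(μ/r) = 1681 m/s.
Escape speed v_esc = √(2μ/r) = √2 × v_c = 2377 m/s.
Δv = v_esc − v_c = 696.3 m/s.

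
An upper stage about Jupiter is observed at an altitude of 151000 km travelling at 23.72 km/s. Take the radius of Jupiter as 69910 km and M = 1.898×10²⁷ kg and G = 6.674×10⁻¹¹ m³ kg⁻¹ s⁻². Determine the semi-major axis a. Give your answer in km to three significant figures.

μ = GM = 6.674×10⁻¹¹ × 1.898×10²⁷ = 1.267×10¹⁷ m³/s².
r = 69910 + 151000 = 2.2091×10⁵ km = 2.209×10⁸ m.
Specific orbital energy ε = v²/2 − μ/r = (23720)²/2 − 1.267×10¹⁷/2.209×10⁸ = -2.921×10⁸ J/kg.
Since ε = −μ/(2a), a = −μ/(2ε) = 2.168×10⁸ m = 2.1684×10⁵ km.

a ≈ 2.17×10⁵ km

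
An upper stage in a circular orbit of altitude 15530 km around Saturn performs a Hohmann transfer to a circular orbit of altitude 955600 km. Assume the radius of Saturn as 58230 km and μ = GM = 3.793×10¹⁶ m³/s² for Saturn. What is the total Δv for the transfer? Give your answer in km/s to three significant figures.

r₁ = 58230 + 15530 = 73760 km = 7.3760×10⁷ m.
r₂ = 58230 + 955600 = 1013800 km = 1.0138×10⁹ m.
Transfer ellipse a_t = (r₁ + r₂)/2 = 5.438×10⁸ m.
At r₁: circular v_c1 = √(μ/r₁) = 22680 m/s; transfer-perikrone v_p = √[μ(2/r₁ − 1/a_t)] = 30960 m/s.
Δv₁ = v_p − v_c1 = 8286 m/s.
At r₂: circular v_c2 = √(μ/r₂) = 6117 m/s; transfer-apokrone v_a = √[μ(2/r₂ − 1/a_t)] = 2253 m/s.
Δv₂ = v_c2 − v_a = 3864 m/s.
Total Δv = Δv₁ + Δv₂ = 12150 m/s = 12.15 km/s.

Δv_total ≈ 12.2 km/s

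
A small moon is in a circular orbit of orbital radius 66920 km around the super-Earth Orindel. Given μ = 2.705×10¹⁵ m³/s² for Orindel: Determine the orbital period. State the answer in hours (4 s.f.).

T ≈ 18.37 hours

r = 66920 km = 6.692×10⁷ m.
Kepler's third law: T = 2π√(r³/μ) = 2π√((6.692×10⁷)³ / 2.705×10¹⁵).
r³/μ = 1.108×10⁸ s², so T = 2π × 1.053×10⁴ = 6.613×10⁴ s.
Converting: 6.613×10⁴ s ÷ 3600 = 18.37 hours.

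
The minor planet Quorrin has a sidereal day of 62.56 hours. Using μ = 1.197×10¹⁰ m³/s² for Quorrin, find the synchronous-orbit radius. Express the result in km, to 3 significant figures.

T = 62.56 hours = 2.252×10⁵ s.
A synchronous orbit has period T, so by Kepler's third law a = (μT²/4π²)^(1/3).
μT²/4π² = 1.197×10¹⁰ × (2.252×10⁵)² / 39.48 = 1.538×10¹⁹ m³.
a = 2.487×10⁶ m = 2486.8 km.

r_sync ≈ 2490 km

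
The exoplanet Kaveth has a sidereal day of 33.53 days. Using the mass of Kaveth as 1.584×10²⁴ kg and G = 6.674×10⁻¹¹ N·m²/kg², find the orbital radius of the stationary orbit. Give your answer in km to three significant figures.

μ = GM = 6.674×10⁻¹¹ × 1.584×10²⁴ = 1.057×10¹⁴ m³/s².
T = 33.53 days = 2.897×10⁶ s.
A synchronous orbit has period T, so by Kepler's third law a = (μT²/4π²)^(1/3).
μT²/4π² = 1.057×10¹⁴ × (2.897×10⁶)² / 39.48 = 2.247×10²⁵ m³.
a = 2.822×10⁸ m = 2.8220×10⁵ km.

r_sync ≈ 2.82×10⁵ km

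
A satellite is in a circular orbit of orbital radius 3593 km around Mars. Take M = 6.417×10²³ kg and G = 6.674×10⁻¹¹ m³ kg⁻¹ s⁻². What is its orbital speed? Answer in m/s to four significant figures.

v ≈ 3452 m/s

μ = GM = 6.674×10⁻¹¹ × 6.417×10²³ = 4.283×10¹³ m³/s².
r = 3593 km = 3.593×10⁶ m.
For a circular orbit v = √(μ/r) = √(4.283×10¹³ / 3.593×10⁶) = √(1.192×10⁷) = 3452 m/s.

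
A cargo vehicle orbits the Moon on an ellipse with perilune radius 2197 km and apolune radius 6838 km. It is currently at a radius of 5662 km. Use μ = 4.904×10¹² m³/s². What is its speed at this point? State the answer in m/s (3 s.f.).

Semi-major axis a = (r_p + r_a)/2 = 4517.5 km = 4.518×10⁶ m.
Vis-viva: v² = μ(2/r − 1/a) = 4.904×10¹² × (3.532×10⁻⁷ − 2.214×10⁻⁷) = 6.467×10⁵ m²/s².
v = 804.2 m/s.

v ≈ 804 m/s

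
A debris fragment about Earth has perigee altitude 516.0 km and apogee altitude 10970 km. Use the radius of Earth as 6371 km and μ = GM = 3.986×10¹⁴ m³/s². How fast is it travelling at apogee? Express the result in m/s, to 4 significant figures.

r_p = 6371 + 516.0 = 6887.0 km = 6.8870×10⁶ m.
r_a = 6371 + 10970 = 17341 km = 1.7341×10⁷ m.
Semi-major axis a = (r_p + r_a)/2 = 12114 km = 1.211×10⁷ m.
Vis-viva: v² = μ(2/r − 1/a) = 3.986×10¹⁴ × (1.153×10⁻⁷ − 8.255×10⁻⁸) = 1.307×10⁷ m²/s².
v = 3615 m/s.

v ≈ 3615 m/s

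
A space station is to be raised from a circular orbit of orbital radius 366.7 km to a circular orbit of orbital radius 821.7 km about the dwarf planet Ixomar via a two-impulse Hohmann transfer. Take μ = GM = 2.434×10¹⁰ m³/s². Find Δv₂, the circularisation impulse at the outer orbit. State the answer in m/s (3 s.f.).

Δv ≈ 36.9 m/s

r₁ = 366.7 km = 3.667×10⁵ m.
r₂ = 821.7 km = 8.217×10⁵ m.
Transfer ellipse a_t = (r₁ + r₂)/2 = 5.942×10⁵ m.
At r₁: circular v_c1 = √(μ/r₁) = 257.6 m/s; transfer-periapsis v_p = √[μ(2/r₁ − 1/a_t)] = 303.0 m/s.
At r₂: circular v_c2 = √(μ/r₂) = 172.1 m/s; transfer-apoapsis v_a = √[μ(2/r₂ − 1/a_t)] = 135.2 m/s.
Δv₂ = v_c2 − v_a = 36.90 m/s.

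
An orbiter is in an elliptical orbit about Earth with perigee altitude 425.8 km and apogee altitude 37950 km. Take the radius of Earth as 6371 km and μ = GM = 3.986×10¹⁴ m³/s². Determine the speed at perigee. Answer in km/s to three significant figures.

r_p = 6371 + 425.8 = 6796.8 km = 6.7968×10⁶ m.
r_a = 6371 + 37950 = 44321 km = 4.4321×10⁷ m.
Semi-major axis a = (r_p + r_a)/2 = 25559 km = 2.556×10⁷ m.
Vis-viva: v² = μ(2/r − 1/a) = 3.986×10¹⁴ × (2.943×10⁻⁷ − 3.913×10⁻⁸) = 1.017×10⁸ m²/s².
v = 10080 m/s = 10.08 km/s.

v ≈ 10.1 km/s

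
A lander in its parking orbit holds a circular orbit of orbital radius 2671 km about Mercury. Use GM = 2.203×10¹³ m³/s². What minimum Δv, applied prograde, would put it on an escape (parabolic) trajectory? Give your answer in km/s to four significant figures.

Δv ≈ 1.190 km/s

r = 2671 km = 2.671×10⁶ m.
Circular speed v_c = √(μ/r) = 2872 m/s.
Escape speed v_esc = √(2μ/r) = √2 × v_c = 4061 m/s.
Δv = v_esc − v_c = 1190 m/s = 1.190 km/s.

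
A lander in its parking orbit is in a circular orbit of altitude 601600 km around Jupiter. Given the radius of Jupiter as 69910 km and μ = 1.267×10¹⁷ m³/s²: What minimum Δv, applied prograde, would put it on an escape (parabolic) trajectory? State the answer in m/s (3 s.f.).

r = 69910 + 601600 = 671510 km = 6.7151×10⁸ m.
Circular speed v_c = √(μ/r) = 13740 m/s.
Escape speed v_esc = √(2μ/r) = √2 × v_c = 19430 m/s.
Δv = v_esc − v_c = 5690 m/s.

Δv ≈ 5690 m/s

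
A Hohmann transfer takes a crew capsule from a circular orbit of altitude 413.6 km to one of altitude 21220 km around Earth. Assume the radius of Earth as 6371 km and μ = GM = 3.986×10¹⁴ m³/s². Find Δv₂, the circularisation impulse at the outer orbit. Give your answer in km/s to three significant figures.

Δv ≈ 1.41 km/s

r₁ = 6371 + 413.6 = 6784.6 km = 6.7846×10⁶ m.
r₂ = 6371 + 21220 = 27591 km = 2.7591×10⁷ m.
Transfer ellipse a_t = (r₁ + r₂)/2 = 1.719×10⁷ m.
At r₁: circular v_c1 = √(μ/r₁) = 7665 m/s; transfer-perigee v_p = √[μ(2/r₁ − 1/a_t)] = 9711 m/s.
At r₂: circular v_c2 = √(μ/r₂) = 3801 m/s; transfer-apogee v_a = √[μ(2/r₂ − 1/a_t)] = 2388 m/s.
Δv₂ = v_c2 − v_a = 1413 m/s.
= 1.413 km/s.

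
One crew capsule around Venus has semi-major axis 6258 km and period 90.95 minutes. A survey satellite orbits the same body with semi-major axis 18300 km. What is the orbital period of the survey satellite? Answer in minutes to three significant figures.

Kepler's third law: T² ∝ a³, so T₂ = T₁ (a₂/a₁)^(3/2).
a₂/a₁ = 2.924, (a₂/a₁)^(3/2) = 5.001.
T₂ = 90.95 × 5.001 = 454.8 minutes.

T₂ ≈ 455 minutes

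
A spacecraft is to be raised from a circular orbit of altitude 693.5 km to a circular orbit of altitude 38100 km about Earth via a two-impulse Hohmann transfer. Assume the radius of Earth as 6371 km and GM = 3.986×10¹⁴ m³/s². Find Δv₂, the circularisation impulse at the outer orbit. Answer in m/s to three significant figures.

r₁ = 6371 + 693.5 = 7064.5 km = 7.0645×10⁶ m.
r₂ = 6371 + 38100 = 44471 km = 4.4471×10⁷ m.
Transfer ellipse a_t = (r₁ + r₂)/2 = 2.577×10⁷ m.
At r₁: circular v_c1 = √(μ/r₁) = 7512 m/s; transfer-perigee v_p = √[μ(2/r₁ − 1/a_t)] = 9868 m/s.
At r₂: circular v_c2 = √(μ/r₂) = 2994 m/s; transfer-apogee v_a = √[μ(2/r₂ − 1/a_t)] = 1568 m/s.
Δv₂ = v_c2 − v_a = 1426 m/s.

Δv ≈ 1430 m/s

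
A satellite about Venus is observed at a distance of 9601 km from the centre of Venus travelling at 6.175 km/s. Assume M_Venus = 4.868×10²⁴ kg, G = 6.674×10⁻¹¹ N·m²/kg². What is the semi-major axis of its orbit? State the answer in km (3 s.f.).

μ = GM = 6.674×10⁻¹¹ × 4.868×10²⁴ = 3.249×10¹⁴ m³/s².
r = 9.601×10⁶ m.
Specific orbital energy ε = v²/2 − μ/r = (6175)²/2 − 3.249×10¹⁴/9.601×10⁶ = -1.477×10⁷ J/kg.
Since ε = −μ/(2a), a = −μ/(2ε) = 1.100×10⁷ m = 10995 km.

a ≈ 11000 km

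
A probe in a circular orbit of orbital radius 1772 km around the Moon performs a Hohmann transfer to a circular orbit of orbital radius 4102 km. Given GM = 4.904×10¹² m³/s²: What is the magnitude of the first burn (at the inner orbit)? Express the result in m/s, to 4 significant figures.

r₁ = 1772 km = 1.772×10⁶ m.
r₂ = 4102 km = 4.102×10⁶ m.
Transfer ellipse a_t = (r₁ + r₂)/2 = 2.937×10⁶ m.
At r₁: circular v_c1 = √(μ/r₁) = 1664 m/s; transfer-perilune v_p = √[μ(2/r₁ − 1/a_t)] = 1966 m/s.
Δv₁ = v_p − v_c1 = 302.4 m/s.

Δv ≈ 302.4 m/s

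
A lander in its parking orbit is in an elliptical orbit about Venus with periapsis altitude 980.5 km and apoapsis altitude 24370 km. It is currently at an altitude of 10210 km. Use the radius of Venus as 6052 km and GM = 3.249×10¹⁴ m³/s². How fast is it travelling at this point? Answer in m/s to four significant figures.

v ≈ 4755 m/s

r_p = 6052 + 980.5 = 7032.5 km = 7.0325×10⁶ m.
r_a = 6052 + 24370 = 30422 km = 3.0422×10⁷ m.
r = 6052 + 10210 = 16262 km = 1.626×10⁷ m.
Semi-major axis a = (r_p + r_a)/2 = 18727 km = 1.873×10⁷ m.
Vis-viva: v² = μ(2/r − 1/a) = 3.249×10¹⁴ × (1.230×10⁻⁷ − 5.340×10⁻⁸) = 2.261×10⁷ m²/s².
v = 4755 m/s.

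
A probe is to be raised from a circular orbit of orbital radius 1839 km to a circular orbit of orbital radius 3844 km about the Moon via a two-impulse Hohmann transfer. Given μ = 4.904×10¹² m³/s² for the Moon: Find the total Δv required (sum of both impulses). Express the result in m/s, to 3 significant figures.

Δv_total ≈ 487 m/s

r₁ = 1839 km = 1.839×10⁶ m.
r₂ = 3844 km = 3.844×10⁶ m.
Transfer ellipse a_t = (r₁ + r₂)/2 = 2.842×10⁶ m.
At r₁: circular v_c1 = √(μ/r₁) = 1633 m/s; transfer-perilune v_p = √[μ(2/r₁ − 1/a_t)] = 1899 m/s.
Δv₁ = v_p − v_c1 = 266.3 m/s.
At r₂: circular v_c2 = √(μ/r₂) = 1129 m/s; transfer-apolune v_a = √[μ(2/r₂ − 1/a_t)] = 908.7 m/s.
Δv₂ = v_c2 − v_a = 220.8 m/s.
Total Δv = Δv₁ + Δv₂ = 487.2 m/s.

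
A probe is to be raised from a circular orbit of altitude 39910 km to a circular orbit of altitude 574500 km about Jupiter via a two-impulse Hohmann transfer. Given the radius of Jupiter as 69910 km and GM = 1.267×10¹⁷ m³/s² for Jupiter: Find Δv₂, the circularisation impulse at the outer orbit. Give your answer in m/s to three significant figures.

Δv ≈ 6460 m/s

r₁ = 69910 + 39910 = 109820 km = 1.0982×10⁸ m.
r₂ = 69910 + 574500 = 644410 km = 6.4441×10⁸ m.
Transfer ellipse a_t = (r₁ + r₂)/2 = 3.771×10⁸ m.
At r₁: circular v_c1 = √(μ/r₁) = 33970 m/s; transfer-perijove v_p = √[μ(2/r₁ − 1/a_t)] = 44400 m/s.
At r₂: circular v_c2 = √(μ/r₂) = 14020 m/s; transfer-apojove v_a = √[μ(2/r₂ − 1/a_t)] = 7567 m/s.
Δv₂ = v_c2 − v_a = 6455 m/s.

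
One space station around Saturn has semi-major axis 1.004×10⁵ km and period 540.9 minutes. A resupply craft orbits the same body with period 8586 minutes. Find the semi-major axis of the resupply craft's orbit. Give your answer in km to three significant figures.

a₂ ≈ 6.34×10⁵ km

Kepler's third law: a³ ∝ T², so a₂ = a₁ (T₂/T₁)^(2/3).
T₂/T₁ = 15.87, (T₂/T₁)^(2/3) = 6.316.
a₂ = 1.004×10⁵ × 6.316 = 6.341×10⁵ km.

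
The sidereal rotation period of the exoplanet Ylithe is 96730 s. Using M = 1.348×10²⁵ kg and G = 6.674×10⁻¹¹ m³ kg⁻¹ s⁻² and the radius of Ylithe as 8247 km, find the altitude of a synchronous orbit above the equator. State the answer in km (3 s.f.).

h_sync ≈ 51500 km

μ = GM = 6.674×10⁻¹¹ × 1.348×10²⁵ = 8.997×10¹⁴ m³/s².
A synchronous orbit has period T, so by Kepler's third law a = (μT²/4π²)^(1/3).
μT²/4π² = 8.997×10¹⁴ × (9.673×10⁴)² / 39.48 = 2.132×10²³ m³.
a = 5.974×10⁷ m = 59742 km.
Altitude h = a − R = 59742 − 8247 = 51495 km.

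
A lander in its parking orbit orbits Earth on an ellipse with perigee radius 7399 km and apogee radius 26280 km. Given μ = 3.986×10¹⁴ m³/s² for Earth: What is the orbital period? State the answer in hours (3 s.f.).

T ≈ 6.04 hours

Semi-major axis a = (r_p + r_a)/2 = (7399.0 + 26280)/2 = 16840 km = 1.684×10⁷ m.
By Kepler's third law T = 2π√(a³/μ) = 2π × 3.461×10³ = 2.175×10⁴ s.
= 6.041 hours.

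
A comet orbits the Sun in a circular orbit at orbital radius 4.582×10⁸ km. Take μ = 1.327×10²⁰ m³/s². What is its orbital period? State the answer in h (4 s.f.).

r = 4.582×10⁸ km = 4.582×10¹¹ m.
Kepler's third law: T = 2π√(r³/μ) = 2π√((4.582×10¹¹)³ / 1.327×10²⁰).
r³/μ = 7.249×10¹⁴ s², so T = 2π × 2.692×10⁷ = 1.692×10⁸ s.
Converting: 1.692×10⁸ s ÷ 3600 = 46990 h.

T ≈ 46990 h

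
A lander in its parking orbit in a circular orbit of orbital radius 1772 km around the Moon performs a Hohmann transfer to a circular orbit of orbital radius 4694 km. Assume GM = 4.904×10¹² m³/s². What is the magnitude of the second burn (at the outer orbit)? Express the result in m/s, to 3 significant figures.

r₁ = 1772 km = 1.772×10⁶ m.
r₂ = 4694 km = 4.694×10⁶ m.
Transfer ellipse a_t = (r₁ + r₂)/2 = 3.233×10⁶ m.
At r₁: circular v_c1 = √(μ/r₁) = 1664 m/s; transfer-perilune v_p = √[μ(2/r₁ − 1/a_t)] = 2005 m/s.
At r₂: circular v_c2 = √(μ/r₂) = 1022 m/s; transfer-apolune v_a = √[μ(2/r₂ − 1/a_t)] = 756.7 m/s.
Δv₂ = v_c2 − v_a = 265.4 m/s.

Δv ≈ 265 m/s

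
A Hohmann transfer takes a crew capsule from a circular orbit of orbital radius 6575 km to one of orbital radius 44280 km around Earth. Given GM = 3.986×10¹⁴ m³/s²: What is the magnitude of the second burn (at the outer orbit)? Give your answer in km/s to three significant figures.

r₁ = 6575 km = 6.575×10⁶ m.
r₂ = 44280 km = 4.428×10⁷ m.
Transfer ellipse a_t = (r₁ + r₂)/2 = 2.543×10⁷ m.
At r₁: circular v_c1 = √(μ/r₁) = 7786 m/s; transfer-perigee v_p = √[μ(2/r₁ − 1/a_t)] = 10270 m/s.
At r₂: circular v_c2 = √(μ/r₂) = 3000 m/s; transfer-apogee v_a = √[μ(2/r₂ − 1/a_t)] = 1526 m/s.
Δv₂ = v_c2 − v_a = 1475 m/s.
= 1.475 km/s.

Δv ≈ 1.47 km/s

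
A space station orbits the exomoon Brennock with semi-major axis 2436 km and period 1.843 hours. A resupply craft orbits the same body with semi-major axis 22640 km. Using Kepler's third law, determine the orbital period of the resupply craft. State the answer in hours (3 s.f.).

T₂ ≈ 52.2 hours

Kepler's third law: T² ∝ a³, so T₂ = T₁ (a₂/a₁)^(3/2).
a₂/a₁ = 9.294, (a₂/a₁)^(3/2) = 28.33.
T₂ = 1.843 × 28.33 = 52.22 hours.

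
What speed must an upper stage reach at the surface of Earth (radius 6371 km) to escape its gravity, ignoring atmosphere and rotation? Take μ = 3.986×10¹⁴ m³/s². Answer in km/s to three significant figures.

v_esc ≈ 11.2 km/s

r = R = 6.371×10⁶ m.
Escape speed v_esc = √(2μ/r) = √(2 × 3.986×10¹⁴ / 6.371×10⁶) = √(1.251×10⁸) = 11190 m/s.
= 11.19 km/s.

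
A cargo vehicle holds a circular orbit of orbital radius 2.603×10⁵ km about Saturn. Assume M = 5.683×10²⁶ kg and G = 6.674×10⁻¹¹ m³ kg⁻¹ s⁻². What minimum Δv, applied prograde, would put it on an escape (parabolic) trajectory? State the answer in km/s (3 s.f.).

μ = GM = 6.674×10⁻¹¹ × 5.683×10²⁶ = 3.793×10¹⁶ m³/s².
r = 2.603×10⁵ km = 2.603×10⁸ m.
Circular speed v_c = √(μ/r) = 12070 m/s.
Escape speed v_esc = √(2μ/r) = √2 × v_c = 17070 m/s.
Δv = v_esc − v_c = 5000 m/s = 5.000 km/s.

Δv ≈ 5.00 km/s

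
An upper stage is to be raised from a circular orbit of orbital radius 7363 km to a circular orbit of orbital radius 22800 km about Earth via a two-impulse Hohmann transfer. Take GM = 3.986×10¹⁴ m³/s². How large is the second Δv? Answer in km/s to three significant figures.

r₁ = 7363 km = 7.363×10⁶ m.
r₂ = 22800 km = 2.280×10⁷ m.
Transfer ellipse a_t = (r₁ + r₂)/2 = 1.508×10⁷ m.
At r₁: circular v_c1 = √(μ/r₁) = 7358 m/s; transfer-perigee v_p = √[μ(2/r₁ − 1/a_t)] = 9047 m/s.
At r₂: circular v_c2 = √(μ/r₂) = 4181 m/s; transfer-apogee v_a = √[μ(2/r₂ − 1/a_t)] = 2922 m/s.
Δv₂ = v_c2 − v_a = 1260 m/s.
= 1.260 km/s.

Δv ≈ 1.26 km/s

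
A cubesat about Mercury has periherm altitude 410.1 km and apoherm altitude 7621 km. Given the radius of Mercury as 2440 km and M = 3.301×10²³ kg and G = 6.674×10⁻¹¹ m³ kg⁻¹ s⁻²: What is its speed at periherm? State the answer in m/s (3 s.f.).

v ≈ 3470 m/s

μ = GM = 6.674×10⁻¹¹ × 3.301×10²³ = 2.203×10¹³ m³/s².
r_p = 2440 + 410.1 = 2850.1 km = 2.8501×10⁶ m.
r_a = 2440 + 7621 = 10061 km = 1.0061×10⁷ m.
Semi-major axis a = (r_p + r_a)/2 = 6455.6 km = 6.456×10⁶ m.
Vis-viva: v² = μ(2/r − 1/a) = 2.203×10¹³ × (7.017×10⁻⁷ − 1.549×10⁻⁷) = 1.205×10⁷ m²/s².
v = 3471 m/s.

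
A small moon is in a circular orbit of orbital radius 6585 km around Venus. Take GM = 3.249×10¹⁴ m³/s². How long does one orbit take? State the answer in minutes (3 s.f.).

T ≈ 98.2 minutes

r = 6585 km = 6.585×10⁶ m.
Kepler's third law: T = 2π√(r³/μ) = 2π√((6.585×10⁶)³ / 3.249×10¹⁴).
r³/μ = 8.789×10⁵ s², so T = 2π × 9.375×10² = 5.890×10³ s.
Converting: 5.890×10³ s ÷ 60.00 = 98.17 minutes.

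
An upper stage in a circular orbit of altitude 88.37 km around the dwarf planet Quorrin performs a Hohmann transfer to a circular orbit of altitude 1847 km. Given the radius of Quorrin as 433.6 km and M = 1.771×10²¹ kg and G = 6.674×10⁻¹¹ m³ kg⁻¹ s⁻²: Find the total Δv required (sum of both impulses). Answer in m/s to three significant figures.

μ = GM = 6.674×10⁻¹¹ × 1.771×10²¹ = 1.182×10¹¹ m³/s².
r₁ = 433.6 + 88.37 = 521.97 km = 5.2197×10⁵ m.
r₂ = 433.6 + 1847 = 2280.6 km = 2.2806×10⁶ m.
Transfer ellipse a_t = (r₁ + r₂)/2 = 1.401×10⁶ m.
At r₁: circular v_c1 = √(μ/r₁) = 475.9 m/s; transfer-periapsis v_p = √[μ(2/r₁ − 1/a_t)] = 607.1 m/s.
Δv₁ = v_p − v_c1 = 131.2 m/s.
At r₂: circular v_c2 = √(μ/r₂) = 227.7 m/s; transfer-apoapsis v_a = √[μ(2/r₂ − 1/a_t)] = 138.9 m/s.
Δv₂ = v_c2 − v_a = 88.71 m/s.
Total Δv = Δv₁ + Δv₂ = 219.9 m/s.

Δv_total ≈ 220 m/s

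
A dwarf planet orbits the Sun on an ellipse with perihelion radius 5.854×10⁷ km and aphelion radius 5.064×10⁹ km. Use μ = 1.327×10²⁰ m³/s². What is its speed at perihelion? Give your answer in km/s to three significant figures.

v ≈ 66.9 km/s

Semi-major axis a = (r_p + r_a)/2 = 2.5613×10⁹ km = 2.561×10¹² m.
Vis-viva: v² = μ(2/r − 1/a) = 1.327×10²⁰ × (3.416×10⁻¹¹ − 3.904×10⁻¹³) = 4.482×10⁹ m²/s².
v = 66950 m/s = 66.95 km/s.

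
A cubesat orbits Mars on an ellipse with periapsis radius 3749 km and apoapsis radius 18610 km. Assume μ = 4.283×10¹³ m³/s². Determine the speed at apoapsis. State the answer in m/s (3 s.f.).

v ≈ 879 m/s

Semi-major axis a = (r_p + r_a)/2 = 11180 km = 1.118×10⁷ m.
Vis-viva: v² = μ(2/r − 1/a) = 4.283×10¹³ × (1.075×10⁻⁷ − 8.945×10⁻⁸) = 7.718×10⁵ m²/s².
v = 878.5 m/s.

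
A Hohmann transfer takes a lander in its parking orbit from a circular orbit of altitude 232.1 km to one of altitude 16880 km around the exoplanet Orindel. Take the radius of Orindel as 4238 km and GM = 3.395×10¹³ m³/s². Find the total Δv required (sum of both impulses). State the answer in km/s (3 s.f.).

Δv_total ≈ 1.30 km/s

r₁ = 4238 + 232.1 = 4470.1 km = 4.4701×10⁶ m.
r₂ = 4238 + 16880 = 21118 km = 2.1118×10⁷ m.
Transfer ellipse a_t = (r₁ + r₂)/2 = 1.279×10⁷ m.
At r₁: circular v_c1 = √(μ/r₁) = 2756 m/s; transfer-periapsis v_p = √[μ(2/r₁ − 1/a_t)] = 3541 m/s.
Δv₁ = v_p − v_c1 = 784.8 m/s.
At r₂: circular v_c2 = √(μ/r₂) = 1268 m/s; transfer-apoapsis v_a = √[μ(2/r₂ − 1/a_t)] = 749.5 m/s.
Δv₂ = v_c2 − v_a = 518.5 m/s.
Total Δv = Δv₁ + Δv₂ = 1303 m/s = 1.303 km/s.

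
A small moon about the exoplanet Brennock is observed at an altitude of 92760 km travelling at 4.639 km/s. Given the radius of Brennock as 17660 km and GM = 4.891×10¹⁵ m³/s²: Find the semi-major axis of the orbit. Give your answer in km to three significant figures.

r = 17660 + 92760 = 1.1042×10⁵ km = 1.104×10⁸ m.
Specific orbital energy ε = v²/2 − μ/r = (4639)²/2 − 4.891×10¹⁵/1.104×10⁸ = -3.353×10⁷ J/kg.
Since ε = −μ/(2a), a = −μ/(2ε) = 7.293×10⁷ m = 72925 km.

a ≈ 72900 km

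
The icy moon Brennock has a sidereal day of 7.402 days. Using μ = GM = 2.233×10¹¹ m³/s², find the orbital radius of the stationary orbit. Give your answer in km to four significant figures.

r_sync ≈ 13230 km

T = 7.402 days = 6.395×10⁵ s.
A synchronous orbit has period T, so by Kepler's third law a = (μT²/4π²)^(1/3).
μT²/4π² = 2.233×10¹¹ × (6.395×10⁵)² / 39.48 = 2.313×10²¹ m³.
a = 1.323×10⁷ m = 13226 km.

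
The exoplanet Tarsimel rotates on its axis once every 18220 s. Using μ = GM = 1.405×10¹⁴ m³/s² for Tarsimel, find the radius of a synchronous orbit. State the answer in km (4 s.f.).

r_sync ≈ 10570 km

A synchronous orbit has period T, so by Kepler's third law a = (μT²/4π²)^(1/3).
μT²/4π² = 1.405×10¹⁴ × (1.822×10⁴)² / 39.48 = 1.181×10²¹ m³.
a = 1.057×10⁷ m = 10572 km.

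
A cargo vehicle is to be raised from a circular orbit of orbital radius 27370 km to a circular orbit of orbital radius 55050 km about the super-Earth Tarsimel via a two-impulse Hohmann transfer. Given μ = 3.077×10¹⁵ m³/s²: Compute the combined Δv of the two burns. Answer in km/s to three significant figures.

Δv_total ≈ 3.04 km/s

r₁ = 27370 km = 2.737×10⁷ m.
r₂ = 55050 km = 5.505×10⁷ m.
Transfer ellipse a_t = (r₁ + r₂)/2 = 4.121×10⁷ m.
At r₁: circular v_c1 = √(μ/r₁) = 10600 m/s; transfer-periapsis v_p = √[μ(2/r₁ − 1/a_t)] = 12250 m/s.
Δv₁ = v_p − v_c1 = 1652 m/s.
At r₂: circular v_c2 = √(μ/r₂) = 7476 m/s; transfer-apoapsis v_a = √[μ(2/r₂ − 1/a_t)] = 6093 m/s.
Δv₂ = v_c2 − v_a = 1383 m/s.
Total Δv = Δv₁ + Δv₂ = 3035 m/s = 3.035 km/s.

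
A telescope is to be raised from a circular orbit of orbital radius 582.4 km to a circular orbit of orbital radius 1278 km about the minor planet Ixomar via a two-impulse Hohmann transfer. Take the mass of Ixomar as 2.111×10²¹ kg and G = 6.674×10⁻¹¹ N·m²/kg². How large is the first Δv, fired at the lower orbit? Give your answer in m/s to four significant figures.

Δv ≈ 84.66 m/s

μ = GM = 6.674×10⁻¹¹ × 2.111×10²¹ = 1.409×10¹¹ m³/s².
r₁ = 582.4 km = 5.824×10⁵ m.
r₂ = 1278 km = 1.278×10⁶ m.
Transfer ellipse a_t = (r₁ + r₂)/2 = 9.302×10⁵ m.
At r₁: circular v_c1 = √(μ/r₁) = 491.8 m/s; transfer-periapsis v_p = √[μ(2/r₁ − 1/a_t)] = 576.5 m/s.
Δv₁ = v_p − v_c1 = 84.66 m/s.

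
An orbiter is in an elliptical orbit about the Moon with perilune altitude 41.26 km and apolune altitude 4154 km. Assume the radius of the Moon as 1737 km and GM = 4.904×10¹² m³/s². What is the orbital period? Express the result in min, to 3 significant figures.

T ≈ 355 min

r_p = 1737 + 41.26 = 1778.3 km = 1.7783×10⁶ m.
r_a = 1737 + 4154 = 5891.0 km = 5.8910×10⁶ m.
Semi-major axis a = (r_p + r_a)/2 = (1778.3 + 5891.0)/2 = 3834.6 km = 3.835×10⁶ m.
By Kepler's third law T = 2π√(a³/μ) = 2π × 3.391×10³ = 2.131×10⁴ s.
= 355.1 min.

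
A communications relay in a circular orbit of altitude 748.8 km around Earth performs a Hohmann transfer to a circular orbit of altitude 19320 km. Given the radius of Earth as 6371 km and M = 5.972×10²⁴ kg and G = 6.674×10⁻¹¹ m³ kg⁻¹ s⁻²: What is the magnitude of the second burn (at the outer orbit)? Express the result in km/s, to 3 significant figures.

μ = GM = 6.674×10⁻¹¹ × 5.972×10²⁴ = 3.986×10¹⁴ m³/s².
r₁ = 6371 + 748.8 = 7119.8 km = 7.1198×10⁶ m.
r₂ = 6371 + 19320 = 25691 km = 2.5691×10⁷ m.
Transfer ellipse a_t = (r₁ + r₂)/2 = 1.641×10⁷ m.
At r₁: circular v_c1 = √(μ/r₁) = 7482 m/s; transfer-perigee v_p = √[μ(2/r₁ − 1/a_t)] = 9363 m/s.
At r₂: circular v_c2 = √(μ/r₂) = 3939 m/s; transfer-apogee v_a = √[μ(2/r₂ − 1/a_t)] = 2595 m/s.
Δv₂ = v_c2 − v_a = 1344 m/s.
= 1.344 km/s.

Δv ≈ 1.34 km/s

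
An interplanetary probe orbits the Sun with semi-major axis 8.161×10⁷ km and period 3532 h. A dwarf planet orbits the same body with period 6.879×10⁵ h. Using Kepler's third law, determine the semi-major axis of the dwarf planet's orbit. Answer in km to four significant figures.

Kepler's third law: a³ ∝ T², so a₂ = a₁ (T₂/T₁)^(2/3).
T₂/T₁ = 194.8, (T₂/T₁)^(2/3) = 33.60.
a₂ = 8.161×10⁷ × 33.60 = 2.742×10⁹ km.

a₂ ≈ 2.742×10⁹ km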